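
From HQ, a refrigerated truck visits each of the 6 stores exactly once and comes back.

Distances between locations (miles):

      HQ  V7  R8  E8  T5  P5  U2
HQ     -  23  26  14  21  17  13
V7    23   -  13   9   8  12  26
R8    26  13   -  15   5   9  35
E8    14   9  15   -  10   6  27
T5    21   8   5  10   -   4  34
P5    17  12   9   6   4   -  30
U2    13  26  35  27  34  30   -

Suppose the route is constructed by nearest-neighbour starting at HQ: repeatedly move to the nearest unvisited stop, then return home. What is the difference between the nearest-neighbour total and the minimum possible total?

From HQ: U2=13, E8=14, P5=17, T5=21, V7=23, R8=26 → choose U2 (13).
From U2: V7=26, E8=27, P5=30, T5=34, R8=35 → choose V7 (26).
From V7: T5=8, E8=9, P5=12, R8=13 → choose T5 (8).
From T5: P5=4, R8=5, E8=10 → choose P5 (4).
From P5: E8=6, R8=9 → choose E8 (6).
From E8: R8=15 → choose R8 (15).
NN route HQ → U2 → V7 → T5 → P5 → E8 → R8 → HQ costs 98.
Optimal: HQ → E8 → P5 → R8 → T5 → V7 → U2 → HQ costs 81 (by enumerating all 360 distinct tours).
Excess = 98 − 81 = 17.

The nearest-neighbour route is 17 miles longer than optimal.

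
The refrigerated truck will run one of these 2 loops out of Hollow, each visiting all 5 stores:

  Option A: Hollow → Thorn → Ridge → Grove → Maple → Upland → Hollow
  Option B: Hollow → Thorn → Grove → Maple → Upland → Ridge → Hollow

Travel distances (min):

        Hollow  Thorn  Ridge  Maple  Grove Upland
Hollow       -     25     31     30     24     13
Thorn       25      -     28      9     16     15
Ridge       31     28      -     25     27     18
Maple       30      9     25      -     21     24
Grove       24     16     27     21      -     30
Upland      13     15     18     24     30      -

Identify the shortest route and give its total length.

Option A: 25 + 28 + 27 + 21 + 24 + 13 = 138
Option B: 25 + 16 + 21 + 24 + 18 + 31 = 135

Shortest is Option B, total 135 min.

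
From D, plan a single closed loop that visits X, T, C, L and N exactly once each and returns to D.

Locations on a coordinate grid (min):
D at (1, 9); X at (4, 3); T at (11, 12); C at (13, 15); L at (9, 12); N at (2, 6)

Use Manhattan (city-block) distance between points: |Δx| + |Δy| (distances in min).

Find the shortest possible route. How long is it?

48 min — the shortest possible round trip.

There are 60 distinct closed tours to check (reversals are equivalent).
D-X-T-C-L-N-D: 9+16+5+7+13+4 = 54
D-X-T-C-N-L-D: 9+16+5+20+13+11 = 74
D-X-T-L-C-N-D: 9+16+2+7+20+4 = 58
D-X-T-L-N-C-D: 9+16+2+13+20+18 = 78
D-X-T-N-C-L-D: 9+16+15+20+7+11 = 78
D-X-T-N-L-C-D: 9+16+15+13+7+18 = 78
D-X-C-T-L-N-D: 9+21+5+2+13+4 = 54
D-X-C-T-N-L-D: 9+21+5+15+13+11 = 74
D-X-C-L-T-N-D: 9+21+7+2+15+4 = 58
D-X-C-L-N-T-D: 9+21+7+13+15+13 = 78
D-X-C-N-T-L-D: 9+21+20+15+2+11 = 78
D-X-C-N-L-T-D: 9+21+20+13+2+13 = 78
D-X-L-T-C-N-D: 9+14+2+5+20+4 = 54
D-X-L-T-N-C-D: 9+14+2+15+20+18 = 78
… (46 more)
D-T-C-L-X-N-D: 13+5+7+14+5+4 = 48  ← best
The minimum is 48.
One optimal route: D → T → C → L → X → N → D (or its reverse).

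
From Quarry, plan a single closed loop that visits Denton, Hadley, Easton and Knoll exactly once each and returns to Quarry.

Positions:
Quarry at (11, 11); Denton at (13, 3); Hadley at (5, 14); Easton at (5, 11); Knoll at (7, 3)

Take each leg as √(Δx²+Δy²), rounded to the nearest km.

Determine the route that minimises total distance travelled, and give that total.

Quarry → Denton → Hadley → Easton → Knoll → Quarry: 8+14+3+8+9 = 42
Quarry → Denton → Hadley → Knoll → Easton → Quarry: 8+14+11+8+6 = 47
Quarry → Denton → Easton → Hadley → Knoll → Quarry: 8+11+3+11+9 = 42
Quarry → Denton → Easton → Knoll → Hadley → Quarry: 8+11+8+11+7 = 45
Quarry → Denton → Knoll → Hadley → Easton → Quarry: 8+6+11+3+6 = 34
Quarry → Denton → Knoll → Easton → Hadley → Quarry: 8+6+8+3+7 = 32
Quarry → Hadley → Denton → Easton → Knoll → Quarry: 7+14+11+8+9 = 49
Quarry → Hadley → Denton → Knoll → Easton → Quarry: 7+14+6+8+6 = 41
Quarry → Hadley → Easton → Denton → Knoll → Quarry: 7+3+11+6+9 = 36
Quarry → Hadley → Knoll → Denton → Easton → Quarry: 7+11+6+11+6 = 41
Quarry → Easton → Denton → Hadley → Knoll → Quarry: 6+11+14+11+9 = 51
Quarry → Easton → Hadley → Denton → Knoll → Quarry: 6+3+14+6+9 = 38
The minimum is 32.
One optimal route: Quarry → Denton → Knoll → Easton → Hadley → Quarry (or its reverse).

Minimum total distance: 32 km.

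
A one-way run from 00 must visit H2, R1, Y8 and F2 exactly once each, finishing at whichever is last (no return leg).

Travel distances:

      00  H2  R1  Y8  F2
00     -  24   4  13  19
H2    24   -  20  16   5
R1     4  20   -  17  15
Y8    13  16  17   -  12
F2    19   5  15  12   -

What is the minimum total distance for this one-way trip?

Minimum one-way distance = 38.

There are 4! = 24 possible orderings.
00 → H2 → R1 → Y8 → F2: 24+20+17+12 = 73
00 → H2 → R1 → F2 → Y8: 24+20+15+12 = 71
00 → H2 → Y8 → R1 → F2: 24+16+17+15 = 72
00 → H2 → Y8 → F2 → R1: 24+16+12+15 = 67
00 → H2 → F2 → R1 → Y8: 24+5+15+17 = 61
00 → H2 → F2 → Y8 → R1: 24+5+12+17 = 58
00 → R1 → H2 → Y8 → F2: 4+20+16+12 = 52
00 → R1 → H2 → F2 → Y8: 4+20+5+12 = 41
00 → R1 → Y8 → H2 → F2: 4+17+16+5 = 42
00 → R1 → Y8 → F2 → H2: 4+17+12+5 = 38
00 → R1 → F2 → H2 → Y8: 4+15+5+16 = 40
00 → R1 → F2 → Y8 → H2: 4+15+12+16 = 47
00 → Y8 → H2 → R1 → F2: 13+16+20+15 = 64
00 → Y8 → H2 → F2 → R1: 13+16+5+15 = 49
… (10 more)
The minimum is 38.
One shortest path: 00 → R1 → Y8 → F2 → H2.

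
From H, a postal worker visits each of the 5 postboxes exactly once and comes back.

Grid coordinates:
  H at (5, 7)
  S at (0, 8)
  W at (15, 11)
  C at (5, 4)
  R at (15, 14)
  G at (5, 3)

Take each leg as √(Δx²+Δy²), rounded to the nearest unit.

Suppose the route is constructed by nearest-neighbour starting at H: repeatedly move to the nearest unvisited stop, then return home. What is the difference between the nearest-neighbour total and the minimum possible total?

Excess over optimum: 1.

H: C=3, G=4, S=5, W=11, R=12 ⇒ C
C: G=1, S=6, W=12, R=14 ⇒ G
G: S=7, W=13, R=15 ⇒ S
S: W=15, R=16 ⇒ W
W: R=3 ⇒ R
NN route H → C → G → S → W → R → H costs 41.
Optimal: H → S → C → G → W → R → H costs 40 (by enumerating all 60 distinct tours).
Excess = 41 − 40 = 1.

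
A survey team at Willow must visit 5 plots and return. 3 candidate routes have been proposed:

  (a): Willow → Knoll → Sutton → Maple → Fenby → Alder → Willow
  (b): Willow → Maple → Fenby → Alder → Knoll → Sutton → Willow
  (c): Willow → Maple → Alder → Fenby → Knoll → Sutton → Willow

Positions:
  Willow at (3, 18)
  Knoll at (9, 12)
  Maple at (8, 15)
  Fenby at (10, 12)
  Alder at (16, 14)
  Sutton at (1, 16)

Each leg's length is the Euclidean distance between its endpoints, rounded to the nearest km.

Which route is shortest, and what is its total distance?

(a): 8 + 9 + 7 + 4 + 6 + 14 = 48
(b): 6 + 4 + 6 + 7 + 9 + 3 = 35
(c): 6 + 8 + 6 + 1 + 9 + 3 = 33

33 km — (c) is the shortest.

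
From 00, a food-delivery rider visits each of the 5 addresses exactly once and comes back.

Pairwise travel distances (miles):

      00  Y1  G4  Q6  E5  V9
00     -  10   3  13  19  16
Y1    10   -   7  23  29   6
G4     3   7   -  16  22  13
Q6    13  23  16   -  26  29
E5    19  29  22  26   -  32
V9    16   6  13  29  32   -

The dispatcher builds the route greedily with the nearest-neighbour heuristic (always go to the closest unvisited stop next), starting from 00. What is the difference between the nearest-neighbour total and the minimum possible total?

3 miles longer than the optimal tour.

From 00: G4=3, Y1=10, Q6=13, V9=16, E5=19 → choose G4 (3).
From G4: Y1=7, V9=13, Q6=16, E5=22 → choose Y1 (7).
From Y1: V9=6, Q6=23, E5=29 → choose V9 (6).
From V9: Q6=29, E5=32 → choose Q6 (29).
From Q6: E5=26 → choose E5 (26).
NN route 00 → G4 → Y1 → V9 → Q6 → E5 → 00 costs 90.
Optimal: 00 → G4 → Y1 → V9 → E5 → Q6 → 00 costs 87 (by enumerating all 60 distinct tours).
Excess = 90 − 87 = 3.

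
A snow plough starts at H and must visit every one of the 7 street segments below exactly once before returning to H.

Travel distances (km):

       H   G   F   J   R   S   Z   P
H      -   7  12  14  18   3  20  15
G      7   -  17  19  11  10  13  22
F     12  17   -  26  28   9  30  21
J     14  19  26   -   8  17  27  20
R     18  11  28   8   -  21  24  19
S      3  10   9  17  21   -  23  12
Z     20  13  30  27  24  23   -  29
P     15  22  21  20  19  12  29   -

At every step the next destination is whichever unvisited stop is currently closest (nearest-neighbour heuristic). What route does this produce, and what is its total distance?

Total distance 117 km via the nearest-neighbour route H → S → F → G → R → J → P → Z → H.

From H: distances to unvisited — S=3, G=7, F=12, J=14, P=15, R=18, Z=20. Nearest is S (3).
From S: distances to unvisited — F=9, G=10, P=12, J=17, R=21, Z=23. Nearest is F (9).
From F: distances to unvisited — G=17, P=21, J=26, R=28, Z=30. Nearest is G (17).
From G: distances to unvisited — R=11, Z=13, J=19, P=22. Nearest is R (11).
From R: distances to unvisited — J=8, P=19, Z=24. Nearest is J (8).
From J: distances to unvisited — P=20, Z=27. Nearest is P (20).
From P: distances to unvisited — Z=29. Nearest is Z (29).
Return Z→H: 20.
Total = 3 + 9 + 17 + 11 + 8 + 20 + 29 + 20 = 117.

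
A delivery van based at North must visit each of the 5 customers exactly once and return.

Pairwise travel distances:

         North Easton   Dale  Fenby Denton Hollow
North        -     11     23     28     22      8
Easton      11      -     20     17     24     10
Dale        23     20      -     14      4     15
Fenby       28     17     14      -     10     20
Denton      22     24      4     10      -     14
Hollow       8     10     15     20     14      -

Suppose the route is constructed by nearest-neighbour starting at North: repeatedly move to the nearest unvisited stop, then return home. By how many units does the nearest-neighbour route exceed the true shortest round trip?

The nearest-neighbour route is 7 longer than optimal.

From North: Hollow=8, Easton=11, Denton=22, Dale=23, Fenby=28 → choose Hollow (8).
From Hollow: Easton=10, Denton=14, Dale=15, Fenby=20 → choose Easton (10).
From Easton: Fenby=17, Dale=20, Denton=24 → choose Fenby (17).
From Fenby: Denton=10, Dale=14 → choose Denton (10).
From Denton: Dale=4 → choose Dale (4).
NN route North → Hollow → Easton → Fenby → Denton → Dale → North costs 72.
Optimal: North → Easton → Fenby → Denton → Dale → Hollow → North costs 65 (by enumerating all 60 distinct tours).
Excess = 72 − 65 = 7.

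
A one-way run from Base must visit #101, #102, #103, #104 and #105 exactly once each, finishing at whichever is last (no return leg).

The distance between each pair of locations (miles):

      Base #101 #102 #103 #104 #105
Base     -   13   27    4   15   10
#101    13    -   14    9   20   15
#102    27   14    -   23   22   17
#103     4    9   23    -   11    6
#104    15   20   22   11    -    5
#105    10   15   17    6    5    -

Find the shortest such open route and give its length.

Shortest open route: 49 miles.

There are 5! = 120 possible orderings.
Base - #101 - #102 - #103 - #104 - #105: 13+14+23+11+5 = 66
Base - #101 - #102 - #103 - #105 - #104: 13+14+23+6+5 = 61
Base - #101 - #102 - #104 - #103 - #105: 13+14+22+11+6 = 66
Base - #101 - #102 - #104 - #105 - #103: 13+14+22+5+6 = 60
Base - #101 - #102 - #105 - #103 - #104: 13+14+17+6+11 = 61
Base - #101 - #102 - #105 - #104 - #103: 13+14+17+5+11 = 60
Base - #101 - #103 - #102 - #104 - #105: 13+9+23+22+5 = 72
Base - #101 - #103 - #102 - #105 - #104: 13+9+23+17+5 = 67
Base - #101 - #103 - #104 - #102 - #105: 13+9+11+22+17 = 72
Base - #101 - #103 - #104 - #105 - #102: 13+9+11+5+17 = 55
Base - #101 - #103 - #105 - #102 - #104: 13+9+6+17+22 = 67
Base - #101 - #103 - #105 - #104 - #102: 13+9+6+5+22 = 55
Base - #101 - #104 - #102 - #103 - #105: 13+20+22+23+6 = 84
Base - #101 - #104 - #102 - #105 - #103: 13+20+22+17+6 = 78
… (106 more)
Base - #103 - #101 - #102 - #105 - #104: 4+9+14+17+5 = 49  ← best
The minimum is 49.
One shortest path: Base → #103 → #101 → #102 → #105 → #104.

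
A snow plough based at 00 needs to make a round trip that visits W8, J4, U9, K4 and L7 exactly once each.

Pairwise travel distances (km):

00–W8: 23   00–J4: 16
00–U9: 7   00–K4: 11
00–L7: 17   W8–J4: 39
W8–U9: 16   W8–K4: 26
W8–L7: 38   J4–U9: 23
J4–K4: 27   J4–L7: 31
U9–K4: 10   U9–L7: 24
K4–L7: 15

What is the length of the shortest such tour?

Minimum total distance: 111 km.

With 5 stops there are 5!/2 = 60 distinct round trips (a route and its reverse cost the same).
00-W8-J4-U9-K4-L7-00: 23+39+23+10+15+17 = 127
00-W8-J4-U9-L7-K4-00: 23+39+23+24+15+11 = 135
00-W8-J4-K4-U9-L7-00: 23+39+27+10+24+17 = 140
00-W8-J4-K4-L7-U9-00: 23+39+27+15+24+7 = 135
00-W8-J4-L7-U9-K4-00: 23+39+31+24+10+11 = 138
00-W8-J4-L7-K4-U9-00: 23+39+31+15+10+7 = 125
00-W8-U9-J4-K4-L7-00: 23+16+23+27+15+17 = 121
00-W8-U9-J4-L7-K4-00: 23+16+23+31+15+11 = 119
00-W8-U9-K4-J4-L7-00: 23+16+10+27+31+17 = 124
00-W8-U9-K4-L7-J4-00: 23+16+10+15+31+16 = 111
00-W8-U9-L7-J4-K4-00: 23+16+24+31+27+11 = 132
00-W8-U9-L7-K4-J4-00: 23+16+24+15+27+16 = 121
00-W8-K4-J4-U9-L7-00: 23+26+27+23+24+17 = 140
00-W8-K4-J4-L7-U9-00: 23+26+27+31+24+7 = 138
… (46 more)
The minimum is 111.
One optimal route: 00 → W8 → U9 → K4 → L7 → J4 → 00 (or its reverse).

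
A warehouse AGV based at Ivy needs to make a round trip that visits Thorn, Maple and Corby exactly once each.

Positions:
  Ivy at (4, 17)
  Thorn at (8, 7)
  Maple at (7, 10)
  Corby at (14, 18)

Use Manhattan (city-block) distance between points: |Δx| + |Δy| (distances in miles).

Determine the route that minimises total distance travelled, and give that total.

There are 3 distinct closed tours to check (reversals are equivalent).
Ivy - Thorn - Maple - Corby - Ivy: 14+4+15+11 = 44
Ivy - Thorn - Corby - Maple - Ivy: 14+17+15+10 = 56
Ivy - Maple - Thorn - Corby - Ivy: 10+4+17+11 = 42
The minimum is 42.
One optimal route: Ivy → Maple → Thorn → Corby → Ivy (or its reverse).

Shortest round trip = 42 miles.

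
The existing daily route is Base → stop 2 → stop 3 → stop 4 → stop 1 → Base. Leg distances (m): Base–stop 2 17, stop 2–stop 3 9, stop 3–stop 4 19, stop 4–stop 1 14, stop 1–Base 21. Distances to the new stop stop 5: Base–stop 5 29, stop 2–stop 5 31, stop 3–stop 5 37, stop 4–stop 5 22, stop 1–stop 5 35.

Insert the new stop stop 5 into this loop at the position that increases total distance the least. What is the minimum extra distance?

Insertion cost between consecutive stops i–j is d(i,stop 5) + d(stop 5,j) − d(i,j):
  between Base and stop 2: 29 + 31 − 17 = 43
  between stop 2 and stop 3: 31 + 37 − 9 = 59
  between stop 3 and stop 4: 37 + 22 − 19 = 40
  between stop 4 and stop 1: 22 + 35 − 14 = 43
  between stop 1 and Base: 35 + 29 − 21 = 43
Cheapest insertion is between stop 3 and stop 4, adding 40.
New total = 80 + 40 = 120.

+40 m — insert stop 5 between stop 3 and stop 4.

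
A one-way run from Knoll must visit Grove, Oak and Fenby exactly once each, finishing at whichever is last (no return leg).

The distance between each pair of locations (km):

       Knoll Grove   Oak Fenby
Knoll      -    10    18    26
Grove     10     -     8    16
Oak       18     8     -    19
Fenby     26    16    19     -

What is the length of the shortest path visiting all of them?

There are 3! = 6 possible orderings.
Knoll → Grove → Oak → Fenby: 10+8+19 = 37
Knoll → Grove → Fenby → Oak: 10+16+19 = 45
Knoll → Oak → Grove → Fenby: 18+8+16 = 42
Knoll → Oak → Fenby → Grove: 18+19+16 = 53
Knoll → Fenby → Grove → Oak: 26+16+8 = 50
Knoll → Fenby → Oak → Grove: 26+19+8 = 53
The minimum is 37.
One shortest path: Knoll → Grove → Oak → Fenby.

37 km — the minimum one-way total.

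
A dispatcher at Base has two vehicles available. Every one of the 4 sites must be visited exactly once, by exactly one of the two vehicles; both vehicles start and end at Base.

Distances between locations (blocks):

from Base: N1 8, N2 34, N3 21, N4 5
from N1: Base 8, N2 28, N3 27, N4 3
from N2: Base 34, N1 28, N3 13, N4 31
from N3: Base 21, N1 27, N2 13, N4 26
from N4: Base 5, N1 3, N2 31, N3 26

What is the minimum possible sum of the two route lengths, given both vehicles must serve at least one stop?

80 blocks — the smallest possible combined total.

There are 2^3 − 1 = 7 ways to divide the 4 stops into two non-empty groups. For each, the best each vehicle can do is its own shortest tour through its group:
  {N1} + {N2, N3, N4}: 16 + 70 = 86
  {N2} + {N1, N3, N4}: 68 + 56 = 124
  {N1, N2} + {N3, N4}: 70 + 52 = 122
  {N3} + {N1, N2, N4}: 42 + 70 = 112
  {N1, N3} + {N2, N4}: 56 + 70 = 126
  {N2, N3} + {N1, N4}: 68 + 16 = 84
  … (7 splits in total)
  {N1, N2, N3} + {N4}: 70 + 10 = 80  ← best
Best: vehicle 1 Base → N1 → N2 → N3 → Base = 70; vehicle 2 Base → N4 → Base = 10; combined 80.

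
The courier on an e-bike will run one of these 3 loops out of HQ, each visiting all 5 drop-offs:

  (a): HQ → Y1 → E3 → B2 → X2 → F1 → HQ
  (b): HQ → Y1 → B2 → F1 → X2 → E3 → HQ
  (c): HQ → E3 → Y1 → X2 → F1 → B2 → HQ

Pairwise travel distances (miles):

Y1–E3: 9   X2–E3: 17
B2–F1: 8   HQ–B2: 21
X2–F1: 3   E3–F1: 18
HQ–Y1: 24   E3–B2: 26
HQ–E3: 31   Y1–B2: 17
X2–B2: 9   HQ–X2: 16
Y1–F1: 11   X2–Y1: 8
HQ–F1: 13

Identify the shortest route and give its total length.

(a): 24 + 9 + 26 + 9 + 3 + 13 = 84
(b): 24 + 17 + 8 + 3 + 17 + 31 = 100
(c): 31 + 9 + 8 + 3 + 8 + 21 = 80

80 miles — (c) is the shortest.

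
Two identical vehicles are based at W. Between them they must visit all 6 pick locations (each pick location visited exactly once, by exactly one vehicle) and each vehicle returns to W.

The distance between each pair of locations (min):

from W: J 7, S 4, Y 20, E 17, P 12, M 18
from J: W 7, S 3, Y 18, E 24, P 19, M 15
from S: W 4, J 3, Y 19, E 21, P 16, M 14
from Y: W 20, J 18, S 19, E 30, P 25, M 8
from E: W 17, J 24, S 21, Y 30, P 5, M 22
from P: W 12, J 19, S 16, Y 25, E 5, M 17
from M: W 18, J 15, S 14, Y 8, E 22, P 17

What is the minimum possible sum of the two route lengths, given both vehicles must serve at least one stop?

Minimum combined distance: 80 min.

Check every non-empty split of the stops between the two vehicles; for each half take its own optimal tour:
  {J} + {S, Y, E, P, M}: 14 + 70 = 84
  {S} + {J, Y, E, P, M}: 8 + 72 = 80
  {J, S} + {Y, E, P, M}: 14 + 67 = 81
  {Y} + {J, S, E, P, M}: 40 + 61 = 101
  {J, Y} + {S, E, P, M}: 45 + 57 = 102
  {S, Y} + {J, E, P, M}: 43 + 61 = 104
  … (31 splits in total)
Best: vehicle 1 W → S → W = 8; vehicle 2 W → J → Y → M → E → P → W = 72; combined 80.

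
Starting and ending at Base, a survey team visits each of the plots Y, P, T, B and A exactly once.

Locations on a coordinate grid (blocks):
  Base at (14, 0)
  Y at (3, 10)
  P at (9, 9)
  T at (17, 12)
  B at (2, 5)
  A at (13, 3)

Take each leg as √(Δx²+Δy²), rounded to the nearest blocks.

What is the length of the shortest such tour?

Minimum total distance: 46 blocks.

Base→Y→P→T→B→A→Base: 15+6+9+17+11+3 = 61
Base→Y→P→T→A→B→Base: 15+6+9+10+11+13 = 64
Base→Y→P→B→T→A→Base: 15+6+8+17+10+3 = 59
Base→Y→P→B→A→T→Base: 15+6+8+11+10+12 = 62
Base→Y→P→A→T→B→Base: 15+6+7+10+17+13 = 68
Base→Y→P→A→B→T→Base: 15+6+7+11+17+12 = 68
Base→Y→T→P→B→A→Base: 15+14+9+8+11+3 = 60
Base→Y→T→P→A→B→Base: 15+14+9+7+11+13 = 69
Base→Y→T→B→P→A→Base: 15+14+17+8+7+3 = 64
Base→Y→T→B→A→P→Base: 15+14+17+11+7+10 = 74
Base→Y→T→A→P→B→Base: 15+14+10+7+8+13 = 67
Base→Y→T→A→B→P→Base: 15+14+10+11+8+10 = 68
Base→Y→B→P→T→A→Base: 15+5+8+9+10+3 = 50
Base→Y→B→P→A→T→Base: 15+5+8+7+10+12 = 57
… (46 more)
Base→T→P→Y→B→A→Base: 12+9+6+5+11+3 = 46  ← best
The minimum is 46.
One optimal route: Base → T → P → Y → B → A → Base (or its reverse).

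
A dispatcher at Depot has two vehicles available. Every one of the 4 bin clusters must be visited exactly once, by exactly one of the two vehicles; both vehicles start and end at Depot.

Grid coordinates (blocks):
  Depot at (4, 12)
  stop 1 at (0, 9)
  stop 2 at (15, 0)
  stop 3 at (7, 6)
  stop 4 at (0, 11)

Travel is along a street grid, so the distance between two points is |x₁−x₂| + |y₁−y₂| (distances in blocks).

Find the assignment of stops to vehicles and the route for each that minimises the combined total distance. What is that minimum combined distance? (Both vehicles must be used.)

There are 2^3 − 1 = 7 ways to divide the 4 stops into two non-empty groups. For each, the best each vehicle can do is its own shortest tour through its group:
  {stop 1} + {stop 2, stop 3, stop 4}: 14 + 54 = 68
  {stop 2} + {stop 1, stop 3, stop 4}: 46 + 26 = 72
  {stop 1, stop 2} + {stop 3, stop 4}: 54 + 26 = 80
  {stop 3} + {stop 1, stop 2, stop 4}: 18 + 54 = 72
  {stop 1, stop 3} + {stop 2, stop 4}: 26 + 54 = 80
  {stop 2, stop 3} + {stop 1, stop 4}: 46 + 14 = 60
  … (7 splits in total)
Best: vehicle 1 Depot → stop 2 → stop 3 → Depot = 46; vehicle 2 Depot → stop 1 → stop 4 → Depot = 14; combined 60.

60 blocks — the smallest possible combined total.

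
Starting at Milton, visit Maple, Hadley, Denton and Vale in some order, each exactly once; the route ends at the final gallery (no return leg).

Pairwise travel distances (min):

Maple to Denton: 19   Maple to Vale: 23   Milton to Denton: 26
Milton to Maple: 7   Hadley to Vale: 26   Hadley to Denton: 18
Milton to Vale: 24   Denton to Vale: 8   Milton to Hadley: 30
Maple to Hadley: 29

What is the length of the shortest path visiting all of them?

There are 4! = 24 possible orderings.
Milton → Maple → Hadley → Denton → Vale: 7+29+18+8 = 62
Milton → Maple → Hadley → Vale → Denton: 7+29+26+8 = 70
Milton → Maple → Denton → Hadley → Vale: 7+19+18+26 = 70
Milton → Maple → Denton → Vale → Hadley: 7+19+8+26 = 60
Milton → Maple → Vale → Hadley → Denton: 7+23+26+18 = 74
Milton → Maple → Vale → Denton → Hadley: 7+23+8+18 = 56
Milton → Hadley → Maple → Denton → Vale: 30+29+19+8 = 86
Milton → Hadley → Maple → Vale → Denton: 30+29+23+8 = 90
Milton → Hadley → Denton → Maple → Vale: 30+18+19+23 = 90
Milton → Hadley → Denton → Vale → Maple: 30+18+8+23 = 79
Milton → Hadley → Vale → Maple → Denton: 30+26+23+19 = 98
Milton → Hadley → Vale → Denton → Maple: 30+26+8+19 = 83
Milton → Denton → Maple → Hadley → Vale: 26+19+29+26 = 100
Milton → Denton → Maple → Vale → Hadley: 26+19+23+26 = 94
… (10 more)
The minimum is 56.
One shortest path: Milton → Maple → Vale → Denton → Hadley.

Shortest open route: 56 min.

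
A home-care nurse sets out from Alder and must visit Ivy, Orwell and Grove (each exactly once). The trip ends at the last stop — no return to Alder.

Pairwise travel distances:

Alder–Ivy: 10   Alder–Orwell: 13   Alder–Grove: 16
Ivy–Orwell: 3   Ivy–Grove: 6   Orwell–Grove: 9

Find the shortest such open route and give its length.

There are 3! = 6 possible orderings.
Alder → Ivy → Orwell → Grove: 10+3+9 = 22
Alder → Ivy → Grove → Orwell: 10+6+9 = 25
Alder → Orwell → Ivy → Grove: 13+3+6 = 22
Alder → Orwell → Grove → Ivy: 13+9+6 = 28
Alder → Grove → Ivy → Orwell: 16+6+3 = 25
Alder → Grove → Orwell → Ivy: 16+9+3 = 28
The minimum is 22.
One shortest path: Alder → Ivy → Orwell → Grove.

Shortest open route: 22.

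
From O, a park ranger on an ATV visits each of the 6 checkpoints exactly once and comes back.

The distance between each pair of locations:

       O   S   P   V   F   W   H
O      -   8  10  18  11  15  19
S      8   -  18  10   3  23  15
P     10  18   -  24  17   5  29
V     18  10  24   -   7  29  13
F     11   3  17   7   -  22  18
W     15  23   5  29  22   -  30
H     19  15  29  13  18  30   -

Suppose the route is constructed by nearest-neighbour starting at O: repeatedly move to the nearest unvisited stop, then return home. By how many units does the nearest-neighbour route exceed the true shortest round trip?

The nearest-neighbour route is 4 longer than optimal.

From O: S=8, P=10, F=11, W=15, V=18, H=19 → choose S (8).
From S: F=3, V=10, H=15, P=18, W=23 → choose F (3).
From F: V=7, P=17, H=18, W=22 → choose V (7).
From V: H=13, P=24, W=29 → choose H (13).
From H: P=29, W=30 → choose P (29).
From P: W=5 → choose W (5).
NN route O → S → F → V → H → P → W → O costs 80.
Optimal: O → S → F → V → H → W → P → O costs 76 (by enumerating all 360 distinct tours).
Excess = 80 − 76 = 4.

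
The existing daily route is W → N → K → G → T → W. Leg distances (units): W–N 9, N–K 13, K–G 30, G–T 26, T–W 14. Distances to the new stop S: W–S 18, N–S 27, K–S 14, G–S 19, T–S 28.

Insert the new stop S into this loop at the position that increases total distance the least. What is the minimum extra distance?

Adding 3 by placing S on the K–G leg.

Insertion cost between consecutive stops i–j is d(i,S) + d(S,j) − d(i,j):
  between W and N: 18 + 27 − 9 = 36
  between N and K: 27 + 14 − 13 = 28
  between K and G: 14 + 19 − 30 = 3
  between G and T: 19 + 28 − 26 = 21
  between T and W: 28 + 18 − 14 = 32
Cheapest insertion is between K and G, adding 3.
New total = 92 + 3 = 95.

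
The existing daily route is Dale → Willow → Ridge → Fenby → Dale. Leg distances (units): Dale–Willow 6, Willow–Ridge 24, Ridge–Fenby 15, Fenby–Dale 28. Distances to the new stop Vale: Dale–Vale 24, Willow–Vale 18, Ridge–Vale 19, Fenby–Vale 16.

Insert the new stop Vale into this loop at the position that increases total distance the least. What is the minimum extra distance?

+12 — insert Vale between Fenby and Dale.

Insertion cost between consecutive stops i–j is d(i,Vale) + d(Vale,j) − d(i,j):
  between Dale and Willow: 24 + 18 − 6 = 36
  between Willow and Ridge: 18 + 19 − 24 = 13
  between Ridge and Fenby: 19 + 16 − 15 = 20
  between Fenby and Dale: 16 + 24 − 28 = 12
Cheapest insertion is between Fenby and Dale, adding 12.
New total = 73 + 12 = 85.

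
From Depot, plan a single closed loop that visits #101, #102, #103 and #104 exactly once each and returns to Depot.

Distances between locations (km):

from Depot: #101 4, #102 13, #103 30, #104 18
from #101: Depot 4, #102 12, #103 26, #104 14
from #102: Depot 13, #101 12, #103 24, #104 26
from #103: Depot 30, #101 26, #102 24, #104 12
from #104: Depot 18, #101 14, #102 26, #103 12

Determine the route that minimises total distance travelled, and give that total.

Depot-#101-#102-#103-#104-Depot: 4+12+24+12+18 = 70
Depot-#101-#102-#104-#103-Depot: 4+12+26+12+30 = 84
Depot-#101-#103-#102-#104-Depot: 4+26+24+26+18 = 98
Depot-#101-#103-#104-#102-Depot: 4+26+12+26+13 = 81
Depot-#101-#104-#102-#103-Depot: 4+14+26+24+30 = 98
Depot-#101-#104-#103-#102-Depot: 4+14+12+24+13 = 67
Depot-#102-#101-#103-#104-Depot: 13+12+26+12+18 = 81
Depot-#102-#101-#104-#103-Depot: 13+12+14+12+30 = 81
Depot-#102-#103-#101-#104-Depot: 13+24+26+14+18 = 95
Depot-#102-#104-#101-#103-Depot: 13+26+14+26+30 = 109
Depot-#103-#101-#102-#104-Depot: 30+26+12+26+18 = 112
Depot-#103-#102-#101-#104-Depot: 30+24+12+14+18 = 98
The minimum is 67.
One optimal route: Depot → #101 → #104 → #103 → #102 → Depot (or its reverse).

67 km — the shortest possible round trip.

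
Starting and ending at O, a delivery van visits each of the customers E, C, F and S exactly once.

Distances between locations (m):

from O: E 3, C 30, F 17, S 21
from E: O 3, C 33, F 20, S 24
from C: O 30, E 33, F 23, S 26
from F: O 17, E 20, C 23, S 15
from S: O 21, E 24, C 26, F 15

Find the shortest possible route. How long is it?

93 m — the shortest possible round trip.

With 4 stops there are 4!/2 = 12 distinct round trips (a route and its reverse cost the same).
O-E-C-F-S-O: 3+33+23+15+21 = 95
O-E-C-S-F-O: 3+33+26+15+17 = 94
O-E-F-C-S-O: 3+20+23+26+21 = 93
O-E-F-S-C-O: 3+20+15+26+30 = 94
O-E-S-C-F-O: 3+24+26+23+17 = 93
O-E-S-F-C-O: 3+24+15+23+30 = 95
O-C-E-F-S-O: 30+33+20+15+21 = 119
O-C-E-S-F-O: 30+33+24+15+17 = 119
O-C-F-E-S-O: 30+23+20+24+21 = 118
O-C-S-E-F-O: 30+26+24+20+17 = 117
O-F-E-C-S-O: 17+20+33+26+21 = 117
O-F-C-E-S-O: 17+23+33+24+21 = 118
The minimum is 93.
One optimal route: O → E → F → C → S → O (or its reverse).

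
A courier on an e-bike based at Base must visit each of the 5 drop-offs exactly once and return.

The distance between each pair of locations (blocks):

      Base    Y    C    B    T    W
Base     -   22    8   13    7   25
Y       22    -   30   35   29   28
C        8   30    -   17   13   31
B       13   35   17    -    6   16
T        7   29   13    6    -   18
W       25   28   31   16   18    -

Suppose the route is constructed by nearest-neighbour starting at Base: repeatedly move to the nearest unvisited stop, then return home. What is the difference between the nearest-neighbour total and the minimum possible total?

The nearest-neighbour route is 2 blocks longer than optimal.

Base: T=7, C=8, B=13, Y=22, W=25 ⇒ T
T: B=6, C=13, W=18, Y=29 ⇒ B
B: W=16, C=17, Y=35 ⇒ W
W: Y=28, C=31 ⇒ Y
Y: C=30 ⇒ C
NN route Base → T → B → W → Y → C → Base costs 95.
Optimal: Base → Y → W → B → T → C → Base costs 93 (by enumerating all 60 distinct tours).
Excess = 95 − 93 = 2.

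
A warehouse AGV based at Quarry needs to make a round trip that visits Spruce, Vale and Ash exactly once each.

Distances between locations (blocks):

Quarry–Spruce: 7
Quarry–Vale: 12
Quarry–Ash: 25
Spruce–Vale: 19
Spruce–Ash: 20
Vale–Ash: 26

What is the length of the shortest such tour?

65 blocks — the shortest possible round trip.

With 3 stops there are 3!/2 = 3 distinct round trips (a route and its reverse cost the same).
Quarry → Spruce → Vale → Ash → Quarry: 7+19+26+25 = 77
Quarry → Spruce → Ash → Vale → Quarry: 7+20+26+12 = 65
Quarry → Vale → Spruce → Ash → Quarry: 12+19+20+25 = 76
The minimum is 65.
One optimal route: Quarry → Spruce → Ash → Vale → Quarry (or its reverse).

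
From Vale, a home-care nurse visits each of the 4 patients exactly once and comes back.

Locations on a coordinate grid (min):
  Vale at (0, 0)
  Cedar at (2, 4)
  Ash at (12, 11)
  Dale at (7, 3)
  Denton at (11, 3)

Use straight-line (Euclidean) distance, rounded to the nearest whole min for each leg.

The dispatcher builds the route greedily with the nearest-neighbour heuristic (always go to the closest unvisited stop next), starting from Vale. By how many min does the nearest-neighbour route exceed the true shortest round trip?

Vale: Cedar=4, Dale=8, Denton=11, Ash=16 ⇒ Cedar
Cedar: Dale=5, Denton=9, Ash=12 ⇒ Dale
Dale: Denton=4, Ash=9 ⇒ Denton
Denton: Ash=8 ⇒ Ash
NN route Vale → Cedar → Dale → Denton → Ash → Vale costs 37.
Optimal: Vale → Cedar → Ash → Denton → Dale → Vale costs 36 (by enumerating all 12 distinct tours).
Excess = 37 − 36 = 1.

Excess over optimum: 1 min.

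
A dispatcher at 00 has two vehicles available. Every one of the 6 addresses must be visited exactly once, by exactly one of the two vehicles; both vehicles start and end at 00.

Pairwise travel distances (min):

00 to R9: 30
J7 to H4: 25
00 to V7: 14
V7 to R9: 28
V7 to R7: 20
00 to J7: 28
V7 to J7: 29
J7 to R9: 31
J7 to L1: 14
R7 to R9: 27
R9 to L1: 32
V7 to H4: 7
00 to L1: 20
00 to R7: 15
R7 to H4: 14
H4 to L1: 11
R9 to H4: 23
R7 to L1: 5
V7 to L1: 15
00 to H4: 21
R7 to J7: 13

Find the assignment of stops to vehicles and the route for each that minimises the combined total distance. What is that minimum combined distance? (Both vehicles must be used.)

Try each way of splitting the stops between the two vehicles (each non-empty) and, for each split, find the best tour for each vehicle:
  {V7} + {R7, J7, R9, H4, L1}: 28 + 106 = 134
  {R7} + {V7, J7, R9, H4, L1}: 30 + 107 = 137
  {V7, R7} + {J7, R9, H4, L1}: 49 + 106 = 155
  {J7} + {V7, R7, R9, H4, L1}: 56 + 94 = 150
  {V7, J7} + {R7, R9, H4, L1}: 71 + 84 = 155
  {R7, J7} + {V7, R9, H4, L1}: 56 + 93 = 149
  … (31 splits in total)
Best: vehicle 1 00 → V7 → 00 = 28; vehicle 2 00 → R7 → J7 → L1 → H4 → R9 → 00 = 106; combined 134.

Minimum combined distance: 134 min.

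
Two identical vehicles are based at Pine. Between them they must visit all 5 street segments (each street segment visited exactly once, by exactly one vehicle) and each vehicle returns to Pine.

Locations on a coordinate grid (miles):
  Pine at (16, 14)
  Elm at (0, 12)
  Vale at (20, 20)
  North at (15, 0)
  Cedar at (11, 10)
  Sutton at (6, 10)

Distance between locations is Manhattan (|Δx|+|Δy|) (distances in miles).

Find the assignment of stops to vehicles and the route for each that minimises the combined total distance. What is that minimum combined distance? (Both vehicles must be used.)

80 miles — the smallest possible combined total.

Try each way of splitting the stops between the two vehicles (each non-empty) and, for each split, find the best tour for each vehicle:
  {Elm} + {Vale, North, Cedar, Sutton}: 36 + 68 = 104
  {Vale} + {Elm, North, Cedar, Sutton}: 20 + 60 = 80
  {Elm, Vale} + {North, Cedar, Sutton}: 56 + 48 = 104
  {North} + {Elm, Vale, Cedar, Sutton}: 30 + 60 = 90
  {Elm, North} + {Vale, Cedar, Sutton}: 60 + 48 = 108
  {Vale, North} + {Elm, Cedar, Sutton}: 50 + 40 = 90
  … (15 splits in total)
Best: vehicle 1 Pine → Vale → Pine = 20; vehicle 2 Pine → Elm → Sutton → Cedar → North → Pine = 60; combined 80.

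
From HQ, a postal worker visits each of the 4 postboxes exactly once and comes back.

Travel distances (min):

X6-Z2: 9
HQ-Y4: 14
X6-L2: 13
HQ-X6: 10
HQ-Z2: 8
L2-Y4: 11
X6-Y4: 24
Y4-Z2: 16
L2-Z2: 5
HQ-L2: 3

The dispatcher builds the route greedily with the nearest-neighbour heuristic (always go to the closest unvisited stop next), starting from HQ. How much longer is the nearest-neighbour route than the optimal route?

6 min longer than the optimal tour.

HQ: L2=3, Z2=8, X6=10, Y4=14 ⇒ L2
L2: Z2=5, Y4=11, X6=13 ⇒ Z2
Z2: X6=9, Y4=16 ⇒ X6
X6: Y4=24 ⇒ Y4
NN route HQ → L2 → Z2 → X6 → Y4 → HQ costs 55.
Optimal: HQ → X6 → Z2 → L2 → Y4 → HQ costs 49 (by enumerating all 12 distinct tours).
Excess = 55 − 49 = 6.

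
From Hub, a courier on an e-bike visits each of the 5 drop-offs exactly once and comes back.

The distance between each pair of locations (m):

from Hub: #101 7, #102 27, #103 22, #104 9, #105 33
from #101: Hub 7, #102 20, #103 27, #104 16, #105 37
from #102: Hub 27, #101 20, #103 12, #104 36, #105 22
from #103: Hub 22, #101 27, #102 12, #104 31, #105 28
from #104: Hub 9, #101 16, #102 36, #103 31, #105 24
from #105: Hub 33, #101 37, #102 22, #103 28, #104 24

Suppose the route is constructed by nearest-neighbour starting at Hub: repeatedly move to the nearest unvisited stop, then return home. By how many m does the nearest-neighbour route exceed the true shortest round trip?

From Hub: #101=7, #104=9, #103=22, #102=27, #105=33 → choose #101 (7).
From #101: #104=16, #102=20, #103=27, #105=37 → choose #104 (16).
From #104: #105=24, #103=31, #102=36 → choose #105 (24).
From #105: #102=22, #103=28 → choose #102 (22).
From #102: #103=12 → choose #103 (12).
NN route Hub → #101 → #104 → #105 → #102 → #103 → Hub costs 103.
Optimal: Hub → #101 → #102 → #103 → #105 → #104 → Hub costs 100 (by enumerating all 60 distinct tours).
Excess = 103 − 100 = 3.

The nearest-neighbour route is 3 m longer than optimal.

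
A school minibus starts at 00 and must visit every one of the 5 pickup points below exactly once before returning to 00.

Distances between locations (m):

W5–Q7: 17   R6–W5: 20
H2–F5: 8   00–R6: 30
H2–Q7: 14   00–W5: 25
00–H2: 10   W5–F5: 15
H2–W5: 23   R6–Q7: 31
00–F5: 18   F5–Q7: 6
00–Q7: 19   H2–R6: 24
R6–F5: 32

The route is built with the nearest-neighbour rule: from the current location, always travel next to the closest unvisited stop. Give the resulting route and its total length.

Nearest-neighbour total = 91 m; route 00 → H2 → F5 → Q7 → W5 → R6 → 00.

From 00: distances to unvisited — H2=10, F5=18, Q7=19, W5=25, R6=30. Nearest is H2 (10).
From H2: distances to unvisited — F5=8, Q7=14, W5=23, R6=24. Nearest is F5 (8).
From F5: distances to unvisited — Q7=6, W5=15, R6=32. Nearest is Q7 (6).
From Q7: distances to unvisited — W5=17, R6=31. Nearest is W5 (17).
From W5: distances to unvisited — R6=20. Nearest is R6 (20).
Return R6→00: 30.
Total = 10 + 8 + 6 + 17 + 20 + 30 = 91.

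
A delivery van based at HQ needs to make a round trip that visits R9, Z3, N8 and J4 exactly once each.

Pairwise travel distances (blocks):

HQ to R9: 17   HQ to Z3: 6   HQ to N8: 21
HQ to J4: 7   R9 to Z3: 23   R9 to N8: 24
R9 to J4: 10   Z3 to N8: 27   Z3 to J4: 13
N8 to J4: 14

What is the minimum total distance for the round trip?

74 blocks — the shortest possible round trip.

HQ-R9-Z3-N8-J4-HQ: 17+23+27+14+7 = 88
HQ-R9-Z3-J4-N8-HQ: 17+23+13+14+21 = 88
HQ-R9-N8-Z3-J4-HQ: 17+24+27+13+7 = 88
HQ-R9-N8-J4-Z3-HQ: 17+24+14+13+6 = 74
HQ-R9-J4-Z3-N8-HQ: 17+10+13+27+21 = 88
HQ-R9-J4-N8-Z3-HQ: 17+10+14+27+6 = 74
HQ-Z3-R9-N8-J4-HQ: 6+23+24+14+7 = 74
HQ-Z3-R9-J4-N8-HQ: 6+23+10+14+21 = 74
HQ-Z3-N8-R9-J4-HQ: 6+27+24+10+7 = 74
HQ-Z3-J4-R9-N8-HQ: 6+13+10+24+21 = 74
HQ-N8-R9-Z3-J4-HQ: 21+24+23+13+7 = 88
HQ-N8-Z3-R9-J4-HQ: 21+27+23+10+7 = 88
The minimum is 74.
One optimal route: HQ → R9 → N8 → J4 → Z3 → HQ (or its reverse).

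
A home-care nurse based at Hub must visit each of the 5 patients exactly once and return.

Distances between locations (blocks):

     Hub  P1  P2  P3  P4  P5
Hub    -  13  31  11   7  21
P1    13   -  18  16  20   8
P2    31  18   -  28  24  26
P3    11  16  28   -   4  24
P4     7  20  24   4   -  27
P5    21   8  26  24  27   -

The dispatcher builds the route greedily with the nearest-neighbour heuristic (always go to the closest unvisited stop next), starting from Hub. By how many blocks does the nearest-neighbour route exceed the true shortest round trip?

Excess over optimum: 6 blocks.

Hub: P4=7, P3=11, P1=13, P5=21, P2=31 ⇒ P4
P4: P3=4, P1=20, P2=24, P5=27 ⇒ P3
P3: P1=16, P5=24, P2=28 ⇒ P1
P1: P5=8, P2=18 ⇒ P5
P5: P2=26 ⇒ P2
NN route Hub → P4 → P3 → P1 → P5 → P2 → Hub costs 92.
Optimal: Hub → P1 → P5 → P2 → P3 → P4 → Hub costs 86 (by enumerating all 60 distinct tours).
Excess = 92 − 86 = 6.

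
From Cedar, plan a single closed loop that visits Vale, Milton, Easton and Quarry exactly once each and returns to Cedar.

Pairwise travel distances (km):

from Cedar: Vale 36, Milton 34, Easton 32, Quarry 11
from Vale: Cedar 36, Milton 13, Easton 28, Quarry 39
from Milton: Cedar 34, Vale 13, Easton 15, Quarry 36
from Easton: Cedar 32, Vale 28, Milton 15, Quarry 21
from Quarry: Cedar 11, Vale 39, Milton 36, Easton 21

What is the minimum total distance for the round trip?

Shortest round trip = 96 km.

Cedar-Vale-Milton-Easton-Quarry-Cedar: 36+13+15+21+11 = 96
Cedar-Vale-Milton-Quarry-Easton-Cedar: 36+13+36+21+32 = 138
Cedar-Vale-Easton-Milton-Quarry-Cedar: 36+28+15+36+11 = 126
Cedar-Vale-Easton-Quarry-Milton-Cedar: 36+28+21+36+34 = 155
Cedar-Vale-Quarry-Milton-Easton-Cedar: 36+39+36+15+32 = 158
Cedar-Vale-Quarry-Easton-Milton-Cedar: 36+39+21+15+34 = 145
Cedar-Milton-Vale-Easton-Quarry-Cedar: 34+13+28+21+11 = 107
Cedar-Milton-Vale-Quarry-Easton-Cedar: 34+13+39+21+32 = 139
Cedar-Milton-Easton-Vale-Quarry-Cedar: 34+15+28+39+11 = 127
Cedar-Milton-Quarry-Vale-Easton-Cedar: 34+36+39+28+32 = 169
Cedar-Easton-Vale-Milton-Quarry-Cedar: 32+28+13+36+11 = 120
Cedar-Easton-Milton-Vale-Quarry-Cedar: 32+15+13+39+11 = 110
The minimum is 96.
One optimal route: Cedar → Vale → Milton → Easton → Quarry → Cedar (or its reverse).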